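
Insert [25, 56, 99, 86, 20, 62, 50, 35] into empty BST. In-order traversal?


Insert 25: root
Insert 56: R from 25
Insert 99: R from 25 -> R from 56
Insert 86: R from 25 -> R from 56 -> L from 99
Insert 20: L from 25
Insert 62: R from 25 -> R from 56 -> L from 99 -> L from 86
Insert 50: R from 25 -> L from 56
Insert 35: R from 25 -> L from 56 -> L from 50

In-order: [20, 25, 35, 50, 56, 62, 86, 99]


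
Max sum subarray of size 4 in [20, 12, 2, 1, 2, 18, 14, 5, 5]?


[0:4]: 35
[1:5]: 17
[2:6]: 23
[3:7]: 35
[4:8]: 39
[5:9]: 42

Max: 42 at [5:9]


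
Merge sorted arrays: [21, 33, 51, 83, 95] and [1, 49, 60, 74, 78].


Take 1 from B
Take 21 from A
Take 33 from A
Take 49 from B
Take 51 from A
Take 60 from B
Take 74 from B
Take 78 from B

Merged: [1, 21, 33, 49, 51, 60, 74, 78, 83, 95]


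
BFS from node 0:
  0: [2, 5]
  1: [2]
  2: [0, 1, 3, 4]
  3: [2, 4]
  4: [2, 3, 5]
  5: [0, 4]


Visit 0, enqueue [2, 5]
Visit 2, enqueue [1, 3, 4]
Visit 5, enqueue []
Visit 1, enqueue []
Visit 3, enqueue []
Visit 4, enqueue []

BFS order: [0, 2, 5, 1, 3, 4]


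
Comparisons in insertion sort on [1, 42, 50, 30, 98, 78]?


Algorithm: insertion sort
Input: [1, 42, 50, 30, 98, 78]
Sorted: [1, 30, 42, 50, 78, 98]

8


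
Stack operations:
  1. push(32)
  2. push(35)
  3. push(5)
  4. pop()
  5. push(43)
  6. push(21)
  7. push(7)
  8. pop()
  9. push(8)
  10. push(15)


push(32) -> [32]
push(35) -> [32, 35]
push(5) -> [32, 35, 5]
pop()->5, [32, 35]
push(43) -> [32, 35, 43]
push(21) -> [32, 35, 43, 21]
push(7) -> [32, 35, 43, 21, 7]
pop()->7, [32, 35, 43, 21]
push(8) -> [32, 35, 43, 21, 8]
push(15) -> [32, 35, 43, 21, 8, 15]

Final stack: [32, 35, 43, 21, 8, 15]


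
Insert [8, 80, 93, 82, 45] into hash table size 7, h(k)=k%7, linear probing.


Insert 8: h=1 -> slot 1
Insert 80: h=3 -> slot 3
Insert 93: h=2 -> slot 2
Insert 82: h=5 -> slot 5
Insert 45: h=3, 1 probes -> slot 4

Table: [None, 8, 93, 80, 45, 82, None]


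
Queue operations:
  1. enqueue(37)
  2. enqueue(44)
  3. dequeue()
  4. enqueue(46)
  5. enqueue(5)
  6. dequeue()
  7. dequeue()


enqueue(37) -> [37]
enqueue(44) -> [37, 44]
dequeue()->37, [44]
enqueue(46) -> [44, 46]
enqueue(5) -> [44, 46, 5]
dequeue()->44, [46, 5]
dequeue()->46, [5]

Final queue: [5]


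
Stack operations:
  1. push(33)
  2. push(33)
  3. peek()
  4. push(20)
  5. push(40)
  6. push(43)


push(33) -> [33]
push(33) -> [33, 33]
peek()->33
push(20) -> [33, 33, 20]
push(40) -> [33, 33, 20, 40]
push(43) -> [33, 33, 20, 40, 43]

Final stack: [33, 33, 20, 40, 43]


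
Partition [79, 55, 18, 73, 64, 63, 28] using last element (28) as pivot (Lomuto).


Pivot: 28
  18 <= 28: swap -> [18, 55, 79, 73, 64, 63, 28]
Place pivot at 1: [18, 28, 79, 73, 64, 63, 55]

Partitioned: [18, 28, 79, 73, 64, 63, 55]


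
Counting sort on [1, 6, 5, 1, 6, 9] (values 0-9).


Input: [1, 6, 5, 1, 6, 9]
Counts: [0, 2, 0, 0, 0, 1, 2, 0, 0, 1]

Sorted: [1, 1, 5, 6, 6, 9]


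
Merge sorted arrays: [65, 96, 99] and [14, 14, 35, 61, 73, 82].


Take 14 from B
Take 14 from B
Take 35 from B
Take 61 from B
Take 65 from A
Take 73 from B
Take 82 from B

Merged: [14, 14, 35, 61, 65, 73, 82, 96, 99]


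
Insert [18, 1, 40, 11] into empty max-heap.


Insert 18: [18]
Insert 1: [18, 1]
Insert 40: [40, 1, 18]
Insert 11: [40, 11, 18, 1]

Final heap: [40, 11, 18, 1]


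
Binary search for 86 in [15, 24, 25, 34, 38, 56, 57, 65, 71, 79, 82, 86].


Step 1: lo=0, hi=11, mid=5, val=56
Step 2: lo=6, hi=11, mid=8, val=71
Step 3: lo=9, hi=11, mid=10, val=82
Step 4: lo=11, hi=11, mid=11, val=86

Found at index 11


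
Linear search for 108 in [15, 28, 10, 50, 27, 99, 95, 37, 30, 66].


i=0: 15!=108
i=1: 28!=108
i=2: 10!=108
i=3: 50!=108
i=4: 27!=108
i=5: 99!=108
i=6: 95!=108
i=7: 37!=108
i=8: 30!=108
i=9: 66!=108

Not found, 10 comps


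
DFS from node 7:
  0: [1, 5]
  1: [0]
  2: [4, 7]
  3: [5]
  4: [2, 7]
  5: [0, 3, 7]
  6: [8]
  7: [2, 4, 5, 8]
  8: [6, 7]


Visit 7, push [8, 5, 4, 2]
Visit 2, push [4]
Visit 4, push []
Visit 5, push [3, 0]
Visit 0, push [1]
Visit 1, push []
Visit 3, push []
Visit 8, push [6]
Visit 6, push []

DFS order: [7, 2, 4, 5, 0, 1, 3, 8, 6]


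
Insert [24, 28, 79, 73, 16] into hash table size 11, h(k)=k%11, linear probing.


Insert 24: h=2 -> slot 2
Insert 28: h=6 -> slot 6
Insert 79: h=2, 1 probes -> slot 3
Insert 73: h=7 -> slot 7
Insert 16: h=5 -> slot 5

Table: [None, None, 24, 79, None, 16, 28, 73, None, None, None]


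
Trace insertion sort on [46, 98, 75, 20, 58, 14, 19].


Initial: [46, 98, 75, 20, 58, 14, 19]
Insert 98: [46, 98, 75, 20, 58, 14, 19]
Insert 75: [46, 75, 98, 20, 58, 14, 19]
Insert 20: [20, 46, 75, 98, 58, 14, 19]
Insert 58: [20, 46, 58, 75, 98, 14, 19]
Insert 14: [14, 20, 46, 58, 75, 98, 19]
Insert 19: [14, 19, 20, 46, 58, 75, 98]

Sorted: [14, 19, 20, 46, 58, 75, 98]


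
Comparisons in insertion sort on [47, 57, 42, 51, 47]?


Algorithm: insertion sort
Input: [47, 57, 42, 51, 47]
Sorted: [42, 47, 47, 51, 57]

8


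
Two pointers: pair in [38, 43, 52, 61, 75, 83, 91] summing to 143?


lo=0(38)+hi=6(91)=129
lo=1(43)+hi=6(91)=134
lo=2(52)+hi=6(91)=143

Yes: 52+91=143


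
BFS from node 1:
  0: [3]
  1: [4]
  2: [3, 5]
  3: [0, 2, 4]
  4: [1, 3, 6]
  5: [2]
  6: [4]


Visit 1, enqueue [4]
Visit 4, enqueue [3, 6]
Visit 3, enqueue [0, 2]
Visit 6, enqueue []
Visit 0, enqueue []
Visit 2, enqueue [5]
Visit 5, enqueue []

BFS order: [1, 4, 3, 6, 0, 2, 5]


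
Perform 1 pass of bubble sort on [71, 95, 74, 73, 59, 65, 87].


Initial: [71, 95, 74, 73, 59, 65, 87]
Pass 1: [71, 74, 73, 59, 65, 87, 95] (5 swaps)

After 1 pass: [71, 74, 73, 59, 65, 87, 95]


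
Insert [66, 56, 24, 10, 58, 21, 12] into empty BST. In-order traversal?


Insert 66: root
Insert 56: L from 66
Insert 24: L from 66 -> L from 56
Insert 10: L from 66 -> L from 56 -> L from 24
Insert 58: L from 66 -> R from 56
Insert 21: L from 66 -> L from 56 -> L from 24 -> R from 10
Insert 12: L from 66 -> L from 56 -> L from 24 -> R from 10 -> L from 21

In-order: [10, 12, 21, 24, 56, 58, 66]


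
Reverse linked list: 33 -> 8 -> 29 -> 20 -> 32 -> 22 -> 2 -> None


Step 1: curr=33, set curr.next=prev(None) | reversed so far: 33
Step 2: curr=8, set curr.next=prev(33) | reversed so far: 8 -> 33
Step 3: curr=29, set curr.next=prev(8) | reversed so far: 29 -> 8 -> 33
Step 4: curr=20, set curr.next=prev(29) | reversed so far: 20 -> 29 -> 8 -> 33
Step 5: curr=32, set curr.next=prev(20) | reversed so far: 32 -> 20 -> 29 -> 8 -> 33
Step 6: curr=22, set curr.next=prev(32) | reversed so far: 22 -> 32 -> 20 -> 29 -> 8 -> 33
Step 7: curr=2, set curr.next=prev(22) | reversed so far: 2 -> 22 -> 32 -> 20 -> 29 -> 8 -> 33

2 -> 22 -> 32 -> 20 -> 29 -> 8 -> 33 -> None


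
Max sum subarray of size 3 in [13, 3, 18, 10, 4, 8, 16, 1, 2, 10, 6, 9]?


[0:3]: 34
[1:4]: 31
[2:5]: 32
[3:6]: 22
[4:7]: 28
[5:8]: 25
[6:9]: 19
[7:10]: 13
[8:11]: 18
[9:12]: 25

Max: 34 at [0:3]


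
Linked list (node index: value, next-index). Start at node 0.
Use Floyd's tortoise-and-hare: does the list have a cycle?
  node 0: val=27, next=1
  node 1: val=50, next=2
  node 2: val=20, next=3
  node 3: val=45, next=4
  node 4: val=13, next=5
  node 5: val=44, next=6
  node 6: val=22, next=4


Floyd's tortoise (slow, +1) and hare (fast, +2):
  init: slow=0, fast=0
  step 1: slow=1, fast=2
  step 2: slow=2, fast=4
  step 3: slow=3, fast=6
  step 4: slow=4, fast=5
  step 5: slow=5, fast=4
  step 6: slow=6, fast=6
  slow == fast at node 6: cycle detected

Cycle: yes


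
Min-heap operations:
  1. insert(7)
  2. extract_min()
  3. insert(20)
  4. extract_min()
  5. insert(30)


insert(7) -> [7]
extract_min()->7, []
insert(20) -> [20]
extract_min()->20, []
insert(30) -> [30]

Final heap: [30]


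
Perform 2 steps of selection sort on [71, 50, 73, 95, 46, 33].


Initial: [71, 50, 73, 95, 46, 33]
Step 1: min=33 at 5
  Swap: [33, 50, 73, 95, 46, 71]
Step 2: min=46 at 4
  Swap: [33, 46, 73, 95, 50, 71]

After 2 steps: [33, 46, 73, 95, 50, 71]


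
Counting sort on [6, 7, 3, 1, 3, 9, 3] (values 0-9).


Input: [6, 7, 3, 1, 3, 9, 3]
Counts: [0, 1, 0, 3, 0, 0, 1, 1, 0, 1]

Sorted: [1, 3, 3, 3, 6, 7, 9]


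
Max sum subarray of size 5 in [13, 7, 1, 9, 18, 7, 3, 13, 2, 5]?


[0:5]: 48
[1:6]: 42
[2:7]: 38
[3:8]: 50
[4:9]: 43
[5:10]: 30

Max: 50 at [3:8]


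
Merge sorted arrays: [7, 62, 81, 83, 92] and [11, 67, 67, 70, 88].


Take 7 from A
Take 11 from B
Take 62 from A
Take 67 from B
Take 67 from B
Take 70 from B
Take 81 from A
Take 83 from A
Take 88 from B

Merged: [7, 11, 62, 67, 67, 70, 81, 83, 88, 92]


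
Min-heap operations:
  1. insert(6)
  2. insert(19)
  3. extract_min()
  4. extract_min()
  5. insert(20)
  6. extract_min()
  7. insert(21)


insert(6) -> [6]
insert(19) -> [6, 19]
extract_min()->6, [19]
extract_min()->19, []
insert(20) -> [20]
extract_min()->20, []
insert(21) -> [21]

Final heap: [21]


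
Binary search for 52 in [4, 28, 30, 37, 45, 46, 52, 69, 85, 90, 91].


Step 1: lo=0, hi=10, mid=5, val=46
Step 2: lo=6, hi=10, mid=8, val=85
Step 3: lo=6, hi=7, mid=6, val=52

Found at index 6


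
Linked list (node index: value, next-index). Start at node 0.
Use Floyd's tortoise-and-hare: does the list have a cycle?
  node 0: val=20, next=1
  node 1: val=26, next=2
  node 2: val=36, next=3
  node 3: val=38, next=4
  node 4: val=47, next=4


Floyd's tortoise (slow, +1) and hare (fast, +2):
  init: slow=0, fast=0
  step 1: slow=1, fast=2
  step 2: slow=2, fast=4
  step 3: slow=3, fast=4
  step 4: slow=4, fast=4
  slow == fast at node 4: cycle detected

Cycle: yes


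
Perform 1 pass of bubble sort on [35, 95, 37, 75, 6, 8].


Initial: [35, 95, 37, 75, 6, 8]
Pass 1: [35, 37, 75, 6, 8, 95] (4 swaps)

After 1 pass: [35, 37, 75, 6, 8, 95]


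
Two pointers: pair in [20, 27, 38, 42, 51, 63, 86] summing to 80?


lo=0(20)+hi=6(86)=106
lo=0(20)+hi=5(63)=83
lo=0(20)+hi=4(51)=71
lo=1(27)+hi=4(51)=78
lo=2(38)+hi=4(51)=89
lo=2(38)+hi=3(42)=80

Yes: 38+42=80


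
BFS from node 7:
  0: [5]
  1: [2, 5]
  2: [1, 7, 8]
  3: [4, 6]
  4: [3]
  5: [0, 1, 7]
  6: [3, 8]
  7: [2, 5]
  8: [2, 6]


Visit 7, enqueue [2, 5]
Visit 2, enqueue [1, 8]
Visit 5, enqueue [0]
Visit 1, enqueue []
Visit 8, enqueue [6]
Visit 0, enqueue []
Visit 6, enqueue [3]
Visit 3, enqueue [4]
Visit 4, enqueue []

BFS order: [7, 2, 5, 1, 8, 0, 6, 3, 4]


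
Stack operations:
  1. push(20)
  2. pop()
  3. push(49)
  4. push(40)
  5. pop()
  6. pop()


push(20) -> [20]
pop()->20, []
push(49) -> [49]
push(40) -> [49, 40]
pop()->40, [49]
pop()->49, []

Final stack: []


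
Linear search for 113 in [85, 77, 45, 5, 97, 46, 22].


i=0: 85!=113
i=1: 77!=113
i=2: 45!=113
i=3: 5!=113
i=4: 97!=113
i=5: 46!=113
i=6: 22!=113

Not found, 7 comps


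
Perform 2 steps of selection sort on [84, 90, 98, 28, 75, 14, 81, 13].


Initial: [84, 90, 98, 28, 75, 14, 81, 13]
Step 1: min=13 at 7
  Swap: [13, 90, 98, 28, 75, 14, 81, 84]
Step 2: min=14 at 5
  Swap: [13, 14, 98, 28, 75, 90, 81, 84]

After 2 steps: [13, 14, 98, 28, 75, 90, 81, 84]


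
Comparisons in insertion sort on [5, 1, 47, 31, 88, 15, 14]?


Algorithm: insertion sort
Input: [5, 1, 47, 31, 88, 15, 14]
Sorted: [1, 5, 14, 15, 31, 47, 88]

14


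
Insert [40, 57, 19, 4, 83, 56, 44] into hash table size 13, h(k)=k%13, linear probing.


Insert 40: h=1 -> slot 1
Insert 57: h=5 -> slot 5
Insert 19: h=6 -> slot 6
Insert 4: h=4 -> slot 4
Insert 83: h=5, 2 probes -> slot 7
Insert 56: h=4, 4 probes -> slot 8
Insert 44: h=5, 4 probes -> slot 9

Table: [None, 40, None, None, 4, 57, 19, 83, 56, 44, None, None, None]


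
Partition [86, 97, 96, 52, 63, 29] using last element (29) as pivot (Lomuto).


Pivot: 29
Place pivot at 0: [29, 97, 96, 52, 63, 86]

Partitioned: [29, 97, 96, 52, 63, 86]


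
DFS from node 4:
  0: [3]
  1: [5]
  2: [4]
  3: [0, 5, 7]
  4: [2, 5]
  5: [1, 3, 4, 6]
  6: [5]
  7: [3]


Visit 4, push [5, 2]
Visit 2, push []
Visit 5, push [6, 3, 1]
Visit 1, push []
Visit 3, push [7, 0]
Visit 0, push []
Visit 7, push []
Visit 6, push []

DFS order: [4, 2, 5, 1, 3, 0, 7, 6]


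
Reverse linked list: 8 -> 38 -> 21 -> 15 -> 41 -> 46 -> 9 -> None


Step 1: curr=8, set curr.next=prev(None) | reversed so far: 8
Step 2: curr=38, set curr.next=prev(8) | reversed so far: 38 -> 8
Step 3: curr=21, set curr.next=prev(38) | reversed so far: 21 -> 38 -> 8
Step 4: curr=15, set curr.next=prev(21) | reversed so far: 15 -> 21 -> 38 -> 8
Step 5: curr=41, set curr.next=prev(15) | reversed so far: 41 -> 15 -> 21 -> 38 -> 8
Step 6: curr=46, set curr.next=prev(41) | reversed so far: 46 -> 41 -> 15 -> 21 -> 38 -> 8
Step 7: curr=9, set curr.next=prev(46) | reversed so far: 9 -> 46 -> 41 -> 15 -> 21 -> 38 -> 8

9 -> 46 -> 41 -> 15 -> 21 -> 38 -> 8 -> None


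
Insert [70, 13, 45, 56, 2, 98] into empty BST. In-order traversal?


Insert 70: root
Insert 13: L from 70
Insert 45: L from 70 -> R from 13
Insert 56: L from 70 -> R from 13 -> R from 45
Insert 2: L from 70 -> L from 13
Insert 98: R from 70

In-order: [2, 13, 45, 56, 70, 98]


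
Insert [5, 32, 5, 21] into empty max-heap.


Insert 5: [5]
Insert 32: [32, 5]
Insert 5: [32, 5, 5]
Insert 21: [32, 21, 5, 5]

Final heap: [32, 21, 5, 5]


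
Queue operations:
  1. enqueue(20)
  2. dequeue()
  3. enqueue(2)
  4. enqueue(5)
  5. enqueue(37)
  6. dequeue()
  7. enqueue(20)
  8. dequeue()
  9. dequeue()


enqueue(20) -> [20]
dequeue()->20, []
enqueue(2) -> [2]
enqueue(5) -> [2, 5]
enqueue(37) -> [2, 5, 37]
dequeue()->2, [5, 37]
enqueue(20) -> [5, 37, 20]
dequeue()->5, [37, 20]
dequeue()->37, [20]

Final queue: [20]


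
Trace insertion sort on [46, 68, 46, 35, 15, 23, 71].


Initial: [46, 68, 46, 35, 15, 23, 71]
Insert 68: [46, 68, 46, 35, 15, 23, 71]
Insert 46: [46, 46, 68, 35, 15, 23, 71]
Insert 35: [35, 46, 46, 68, 15, 23, 71]
Insert 15: [15, 35, 46, 46, 68, 23, 71]
Insert 23: [15, 23, 35, 46, 46, 68, 71]
Insert 71: [15, 23, 35, 46, 46, 68, 71]

Sorted: [15, 23, 35, 46, 46, 68, 71]


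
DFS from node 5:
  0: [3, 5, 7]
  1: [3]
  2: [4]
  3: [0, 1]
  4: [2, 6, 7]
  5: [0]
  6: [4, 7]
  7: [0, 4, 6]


Visit 5, push [0]
Visit 0, push [7, 3]
Visit 3, push [1]
Visit 1, push []
Visit 7, push [6, 4]
Visit 4, push [6, 2]
Visit 2, push []
Visit 6, push []

DFS order: [5, 0, 3, 1, 7, 4, 2, 6]


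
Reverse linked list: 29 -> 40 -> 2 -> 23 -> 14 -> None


Step 1: curr=29, set curr.next=prev(None) | reversed so far: 29
Step 2: curr=40, set curr.next=prev(29) | reversed so far: 40 -> 29
Step 3: curr=2, set curr.next=prev(40) | reversed so far: 2 -> 40 -> 29
Step 4: curr=23, set curr.next=prev(2) | reversed so far: 23 -> 2 -> 40 -> 29
Step 5: curr=14, set curr.next=prev(23) | reversed so far: 14 -> 23 -> 2 -> 40 -> 29

14 -> 23 -> 2 -> 40 -> 29 -> None


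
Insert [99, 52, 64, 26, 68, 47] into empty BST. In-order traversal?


Insert 99: root
Insert 52: L from 99
Insert 64: L from 99 -> R from 52
Insert 26: L from 99 -> L from 52
Insert 68: L from 99 -> R from 52 -> R from 64
Insert 47: L from 99 -> L from 52 -> R from 26

In-order: [26, 47, 52, 64, 68, 99]


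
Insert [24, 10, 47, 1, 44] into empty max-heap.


Insert 24: [24]
Insert 10: [24, 10]
Insert 47: [47, 10, 24]
Insert 1: [47, 10, 24, 1]
Insert 44: [47, 44, 24, 1, 10]

Final heap: [47, 44, 24, 1, 10]


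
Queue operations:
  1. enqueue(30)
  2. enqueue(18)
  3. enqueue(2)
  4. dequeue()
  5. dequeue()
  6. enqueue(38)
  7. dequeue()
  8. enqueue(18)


enqueue(30) -> [30]
enqueue(18) -> [30, 18]
enqueue(2) -> [30, 18, 2]
dequeue()->30, [18, 2]
dequeue()->18, [2]
enqueue(38) -> [2, 38]
dequeue()->2, [38]
enqueue(18) -> [38, 18]

Final queue: [38, 18]


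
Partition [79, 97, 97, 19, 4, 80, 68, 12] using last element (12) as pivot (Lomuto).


Pivot: 12
  4 <= 12: swap -> [4, 97, 97, 19, 79, 80, 68, 12]
Place pivot at 1: [4, 12, 97, 19, 79, 80, 68, 97]

Partitioned: [4, 12, 97, 19, 79, 80, 68, 97]


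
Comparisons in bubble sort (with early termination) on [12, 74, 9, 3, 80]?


Algorithm: bubble sort (with early termination)
Input: [12, 74, 9, 3, 80]
Sorted: [3, 9, 12, 74, 80]

10


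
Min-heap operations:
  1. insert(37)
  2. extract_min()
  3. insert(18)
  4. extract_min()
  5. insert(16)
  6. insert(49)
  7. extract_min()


insert(37) -> [37]
extract_min()->37, []
insert(18) -> [18]
extract_min()->18, []
insert(16) -> [16]
insert(49) -> [16, 49]
extract_min()->16, [49]

Final heap: [49]


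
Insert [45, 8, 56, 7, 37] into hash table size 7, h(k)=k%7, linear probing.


Insert 45: h=3 -> slot 3
Insert 8: h=1 -> slot 1
Insert 56: h=0 -> slot 0
Insert 7: h=0, 2 probes -> slot 2
Insert 37: h=2, 2 probes -> slot 4

Table: [56, 8, 7, 45, 37, None, None]


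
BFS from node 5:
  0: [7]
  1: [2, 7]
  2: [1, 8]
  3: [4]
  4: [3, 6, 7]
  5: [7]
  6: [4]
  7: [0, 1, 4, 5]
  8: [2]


Visit 5, enqueue [7]
Visit 7, enqueue [0, 1, 4]
Visit 0, enqueue []
Visit 1, enqueue [2]
Visit 4, enqueue [3, 6]
Visit 2, enqueue [8]
Visit 3, enqueue []
Visit 6, enqueue []
Visit 8, enqueue []

BFS order: [5, 7, 0, 1, 4, 2, 3, 6, 8]


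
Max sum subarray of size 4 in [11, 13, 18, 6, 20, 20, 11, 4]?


[0:4]: 48
[1:5]: 57
[2:6]: 64
[3:7]: 57
[4:8]: 55

Max: 64 at [2:6]


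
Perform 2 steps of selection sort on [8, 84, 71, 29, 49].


Initial: [8, 84, 71, 29, 49]
Step 1: min=8 at 0
  Swap: [8, 84, 71, 29, 49]
Step 2: min=29 at 3
  Swap: [8, 29, 71, 84, 49]

After 2 steps: [8, 29, 71, 84, 49]


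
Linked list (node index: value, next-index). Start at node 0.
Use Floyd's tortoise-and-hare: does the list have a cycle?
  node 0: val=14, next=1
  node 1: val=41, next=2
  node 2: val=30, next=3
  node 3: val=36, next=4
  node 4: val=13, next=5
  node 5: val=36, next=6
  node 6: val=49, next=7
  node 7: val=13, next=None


Floyd's tortoise (slow, +1) and hare (fast, +2):
  init: slow=0, fast=0
  step 1: slow=1, fast=2
  step 2: slow=2, fast=4
  step 3: slow=3, fast=6
  step 4: fast 6->7->None, no cycle

Cycle: no


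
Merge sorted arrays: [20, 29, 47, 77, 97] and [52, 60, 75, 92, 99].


Take 20 from A
Take 29 from A
Take 47 from A
Take 52 from B
Take 60 from B
Take 75 from B
Take 77 from A
Take 92 from B
Take 97 from A

Merged: [20, 29, 47, 52, 60, 75, 77, 92, 97, 99]


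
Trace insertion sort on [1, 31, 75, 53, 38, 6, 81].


Initial: [1, 31, 75, 53, 38, 6, 81]
Insert 31: [1, 31, 75, 53, 38, 6, 81]
Insert 75: [1, 31, 75, 53, 38, 6, 81]
Insert 53: [1, 31, 53, 75, 38, 6, 81]
Insert 38: [1, 31, 38, 53, 75, 6, 81]
Insert 6: [1, 6, 31, 38, 53, 75, 81]
Insert 81: [1, 6, 31, 38, 53, 75, 81]

Sorted: [1, 6, 31, 38, 53, 75, 81]


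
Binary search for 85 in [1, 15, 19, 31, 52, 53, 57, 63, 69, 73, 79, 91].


Step 1: lo=0, hi=11, mid=5, val=53
Step 2: lo=6, hi=11, mid=8, val=69
Step 3: lo=9, hi=11, mid=10, val=79
Step 4: lo=11, hi=11, mid=11, val=91

Not found


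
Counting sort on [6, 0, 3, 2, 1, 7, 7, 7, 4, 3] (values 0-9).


Input: [6, 0, 3, 2, 1, 7, 7, 7, 4, 3]
Counts: [1, 1, 1, 2, 1, 0, 1, 3, 0, 0]

Sorted: [0, 1, 2, 3, 3, 4, 6, 7, 7, 7]


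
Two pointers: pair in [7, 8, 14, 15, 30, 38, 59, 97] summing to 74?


lo=0(7)+hi=7(97)=104
lo=0(7)+hi=6(59)=66
lo=1(8)+hi=6(59)=67
lo=2(14)+hi=6(59)=73
lo=3(15)+hi=6(59)=74

Yes: 15+59=74


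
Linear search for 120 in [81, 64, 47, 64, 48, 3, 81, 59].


i=0: 81!=120
i=1: 64!=120
i=2: 47!=120
i=3: 64!=120
i=4: 48!=120
i=5: 3!=120
i=6: 81!=120
i=7: 59!=120

Not found, 8 comps


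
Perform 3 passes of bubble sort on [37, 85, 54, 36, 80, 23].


Initial: [37, 85, 54, 36, 80, 23]
Pass 1: [37, 54, 36, 80, 23, 85] (4 swaps)
Pass 2: [37, 36, 54, 23, 80, 85] (2 swaps)
Pass 3: [36, 37, 23, 54, 80, 85] (2 swaps)

After 3 passes: [36, 37, 23, 54, 80, 85]


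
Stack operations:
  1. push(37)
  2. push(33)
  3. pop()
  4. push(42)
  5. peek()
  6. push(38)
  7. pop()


push(37) -> [37]
push(33) -> [37, 33]
pop()->33, [37]
push(42) -> [37, 42]
peek()->42
push(38) -> [37, 42, 38]
pop()->38, [37, 42]

Final stack: [37, 42]


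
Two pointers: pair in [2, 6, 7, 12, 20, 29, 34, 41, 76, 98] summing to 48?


lo=0(2)+hi=9(98)=100
lo=0(2)+hi=8(76)=78
lo=0(2)+hi=7(41)=43
lo=1(6)+hi=7(41)=47
lo=2(7)+hi=7(41)=48

Yes: 7+41=48


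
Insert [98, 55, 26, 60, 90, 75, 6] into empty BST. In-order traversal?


Insert 98: root
Insert 55: L from 98
Insert 26: L from 98 -> L from 55
Insert 60: L from 98 -> R from 55
Insert 90: L from 98 -> R from 55 -> R from 60
Insert 75: L from 98 -> R from 55 -> R from 60 -> L from 90
Insert 6: L from 98 -> L from 55 -> L from 26

In-order: [6, 26, 55, 60, 75, 90, 98]


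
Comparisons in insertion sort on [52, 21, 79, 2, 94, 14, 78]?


Algorithm: insertion sort
Input: [52, 21, 79, 2, 94, 14, 78]
Sorted: [2, 14, 21, 52, 78, 79, 94]

14


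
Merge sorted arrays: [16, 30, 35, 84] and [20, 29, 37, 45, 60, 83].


Take 16 from A
Take 20 from B
Take 29 from B
Take 30 from A
Take 35 from A
Take 37 from B
Take 45 from B
Take 60 from B
Take 83 from B

Merged: [16, 20, 29, 30, 35, 37, 45, 60, 83, 84]


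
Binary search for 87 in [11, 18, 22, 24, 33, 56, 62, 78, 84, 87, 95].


Step 1: lo=0, hi=10, mid=5, val=56
Step 2: lo=6, hi=10, mid=8, val=84
Step 3: lo=9, hi=10, mid=9, val=87

Found at index 9


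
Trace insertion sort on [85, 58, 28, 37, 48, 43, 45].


Initial: [85, 58, 28, 37, 48, 43, 45]
Insert 58: [58, 85, 28, 37, 48, 43, 45]
Insert 28: [28, 58, 85, 37, 48, 43, 45]
Insert 37: [28, 37, 58, 85, 48, 43, 45]
Insert 48: [28, 37, 48, 58, 85, 43, 45]
Insert 43: [28, 37, 43, 48, 58, 85, 45]
Insert 45: [28, 37, 43, 45, 48, 58, 85]

Sorted: [28, 37, 43, 45, 48, 58, 85]


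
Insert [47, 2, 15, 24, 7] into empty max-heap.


Insert 47: [47]
Insert 2: [47, 2]
Insert 15: [47, 2, 15]
Insert 24: [47, 24, 15, 2]
Insert 7: [47, 24, 15, 2, 7]

Final heap: [47, 24, 15, 2, 7]


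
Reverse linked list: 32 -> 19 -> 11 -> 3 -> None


Step 1: curr=32, set curr.next=prev(None) | reversed so far: 32
Step 2: curr=19, set curr.next=prev(32) | reversed so far: 19 -> 32
Step 3: curr=11, set curr.next=prev(19) | reversed so far: 11 -> 19 -> 32
Step 4: curr=3, set curr.next=prev(11) | reversed so far: 3 -> 11 -> 19 -> 32

3 -> 11 -> 19 -> 32 -> None


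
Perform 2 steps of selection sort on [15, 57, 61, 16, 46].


Initial: [15, 57, 61, 16, 46]
Step 1: min=15 at 0
  Swap: [15, 57, 61, 16, 46]
Step 2: min=16 at 3
  Swap: [15, 16, 61, 57, 46]

After 2 steps: [15, 16, 61, 57, 46]


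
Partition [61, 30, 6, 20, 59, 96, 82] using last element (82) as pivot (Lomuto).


Pivot: 82
  61 <= 82: advance i (no swap)
  30 <= 82: advance i (no swap)
  6 <= 82: advance i (no swap)
  20 <= 82: advance i (no swap)
  59 <= 82: advance i (no swap)
Place pivot at 5: [61, 30, 6, 20, 59, 82, 96]

Partitioned: [61, 30, 6, 20, 59, 82, 96]


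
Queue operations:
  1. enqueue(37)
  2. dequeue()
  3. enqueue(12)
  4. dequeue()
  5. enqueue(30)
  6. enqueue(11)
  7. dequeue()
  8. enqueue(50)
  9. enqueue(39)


enqueue(37) -> [37]
dequeue()->37, []
enqueue(12) -> [12]
dequeue()->12, []
enqueue(30) -> [30]
enqueue(11) -> [30, 11]
dequeue()->30, [11]
enqueue(50) -> [11, 50]
enqueue(39) -> [11, 50, 39]

Final queue: [11, 50, 39]


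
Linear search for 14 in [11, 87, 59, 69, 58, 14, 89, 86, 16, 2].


i=0: 11!=14
i=1: 87!=14
i=2: 59!=14
i=3: 69!=14
i=4: 58!=14
i=5: 14==14 found!

Found at 5, 6 comps


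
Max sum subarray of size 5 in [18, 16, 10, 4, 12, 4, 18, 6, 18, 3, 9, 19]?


[0:5]: 60
[1:6]: 46
[2:7]: 48
[3:8]: 44
[4:9]: 58
[5:10]: 49
[6:11]: 54
[7:12]: 55

Max: 60 at [0:5]


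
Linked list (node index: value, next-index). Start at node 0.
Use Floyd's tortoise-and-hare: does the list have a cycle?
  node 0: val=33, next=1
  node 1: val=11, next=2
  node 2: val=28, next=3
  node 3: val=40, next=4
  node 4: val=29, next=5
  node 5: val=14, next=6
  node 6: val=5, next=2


Floyd's tortoise (slow, +1) and hare (fast, +2):
  init: slow=0, fast=0
  step 1: slow=1, fast=2
  step 2: slow=2, fast=4
  step 3: slow=3, fast=6
  step 4: slow=4, fast=3
  step 5: slow=5, fast=5
  slow == fast at node 5: cycle detected

Cycle: yes


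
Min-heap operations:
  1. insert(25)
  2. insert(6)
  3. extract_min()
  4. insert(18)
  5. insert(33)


insert(25) -> [25]
insert(6) -> [6, 25]
extract_min()->6, [25]
insert(18) -> [18, 25]
insert(33) -> [18, 25, 33]

Final heap: [18, 25, 33]


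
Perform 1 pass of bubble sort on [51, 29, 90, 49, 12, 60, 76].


Initial: [51, 29, 90, 49, 12, 60, 76]
Pass 1: [29, 51, 49, 12, 60, 76, 90] (5 swaps)

After 1 pass: [29, 51, 49, 12, 60, 76, 90]


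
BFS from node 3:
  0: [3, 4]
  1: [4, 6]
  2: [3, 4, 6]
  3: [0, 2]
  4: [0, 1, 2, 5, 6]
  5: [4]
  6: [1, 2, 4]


Visit 3, enqueue [0, 2]
Visit 0, enqueue [4]
Visit 2, enqueue [6]
Visit 4, enqueue [1, 5]
Visit 6, enqueue []
Visit 1, enqueue []
Visit 5, enqueue []

BFS order: [3, 0, 2, 4, 6, 1, 5]


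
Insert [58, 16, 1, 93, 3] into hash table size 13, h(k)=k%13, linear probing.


Insert 58: h=6 -> slot 6
Insert 16: h=3 -> slot 3
Insert 1: h=1 -> slot 1
Insert 93: h=2 -> slot 2
Insert 3: h=3, 1 probes -> slot 4

Table: [None, 1, 93, 16, 3, None, 58, None, None, None, None, None, None]


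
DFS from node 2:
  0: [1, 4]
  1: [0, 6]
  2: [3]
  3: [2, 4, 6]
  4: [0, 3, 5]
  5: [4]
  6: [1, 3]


Visit 2, push [3]
Visit 3, push [6, 4]
Visit 4, push [5, 0]
Visit 0, push [1]
Visit 1, push [6]
Visit 6, push []
Visit 5, push []

DFS order: [2, 3, 4, 0, 1, 6, 5]


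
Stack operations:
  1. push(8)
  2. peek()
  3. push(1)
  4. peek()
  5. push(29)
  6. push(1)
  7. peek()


push(8) -> [8]
peek()->8
push(1) -> [8, 1]
peek()->1
push(29) -> [8, 1, 29]
push(1) -> [8, 1, 29, 1]
peek()->1

Final stack: [8, 1, 29, 1]


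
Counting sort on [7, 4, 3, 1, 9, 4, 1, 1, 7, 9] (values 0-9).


Input: [7, 4, 3, 1, 9, 4, 1, 1, 7, 9]
Counts: [0, 3, 0, 1, 2, 0, 0, 2, 0, 2]

Sorted: [1, 1, 1, 3, 4, 4, 7, 7, 9, 9]


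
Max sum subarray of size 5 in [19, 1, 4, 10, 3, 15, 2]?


[0:5]: 37
[1:6]: 33
[2:7]: 34

Max: 37 at [0:5]


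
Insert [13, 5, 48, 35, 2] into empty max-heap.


Insert 13: [13]
Insert 5: [13, 5]
Insert 48: [48, 5, 13]
Insert 35: [48, 35, 13, 5]
Insert 2: [48, 35, 13, 5, 2]

Final heap: [48, 35, 13, 5, 2]


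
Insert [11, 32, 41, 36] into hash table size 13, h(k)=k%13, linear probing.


Insert 11: h=11 -> slot 11
Insert 32: h=6 -> slot 6
Insert 41: h=2 -> slot 2
Insert 36: h=10 -> slot 10

Table: [None, None, 41, None, None, None, 32, None, None, None, 36, 11, None]


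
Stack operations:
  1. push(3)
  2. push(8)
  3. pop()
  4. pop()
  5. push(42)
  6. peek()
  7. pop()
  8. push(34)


push(3) -> [3]
push(8) -> [3, 8]
pop()->8, [3]
pop()->3, []
push(42) -> [42]
peek()->42
pop()->42, []
push(34) -> [34]

Final stack: [34]


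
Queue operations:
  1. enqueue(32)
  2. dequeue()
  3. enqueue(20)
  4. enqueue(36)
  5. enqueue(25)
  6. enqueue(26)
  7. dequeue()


enqueue(32) -> [32]
dequeue()->32, []
enqueue(20) -> [20]
enqueue(36) -> [20, 36]
enqueue(25) -> [20, 36, 25]
enqueue(26) -> [20, 36, 25, 26]
dequeue()->20, [36, 25, 26]

Final queue: [36, 25, 26]


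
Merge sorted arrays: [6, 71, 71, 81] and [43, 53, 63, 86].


Take 6 from A
Take 43 from B
Take 53 from B
Take 63 from B
Take 71 from A
Take 71 from A
Take 81 from A

Merged: [6, 43, 53, 63, 71, 71, 81, 86]


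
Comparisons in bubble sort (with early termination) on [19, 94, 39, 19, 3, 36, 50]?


Algorithm: bubble sort (with early termination)
Input: [19, 94, 39, 19, 3, 36, 50]
Sorted: [3, 19, 19, 36, 39, 50, 94]

20


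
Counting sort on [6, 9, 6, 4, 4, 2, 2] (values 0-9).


Input: [6, 9, 6, 4, 4, 2, 2]
Counts: [0, 0, 2, 0, 2, 0, 2, 0, 0, 1]

Sorted: [2, 2, 4, 4, 6, 6, 9]


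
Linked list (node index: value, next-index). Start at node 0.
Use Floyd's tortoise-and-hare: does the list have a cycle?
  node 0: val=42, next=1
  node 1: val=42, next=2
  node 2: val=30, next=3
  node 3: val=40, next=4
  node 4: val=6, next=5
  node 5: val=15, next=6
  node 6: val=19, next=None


Floyd's tortoise (slow, +1) and hare (fast, +2):
  init: slow=0, fast=0
  step 1: slow=1, fast=2
  step 2: slow=2, fast=4
  step 3: slow=3, fast=6
  step 4: fast -> None, no cycle

Cycle: no


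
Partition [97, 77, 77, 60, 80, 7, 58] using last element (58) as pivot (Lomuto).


Pivot: 58
  7 <= 58: swap -> [7, 77, 77, 60, 80, 97, 58]
Place pivot at 1: [7, 58, 77, 60, 80, 97, 77]

Partitioned: [7, 58, 77, 60, 80, 97, 77]


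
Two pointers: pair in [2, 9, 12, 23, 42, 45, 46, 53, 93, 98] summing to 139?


lo=0(2)+hi=9(98)=100
lo=1(9)+hi=9(98)=107
lo=2(12)+hi=9(98)=110
lo=3(23)+hi=9(98)=121
lo=4(42)+hi=9(98)=140
lo=4(42)+hi=8(93)=135
lo=5(45)+hi=8(93)=138
lo=6(46)+hi=8(93)=139

Yes: 46+93=139


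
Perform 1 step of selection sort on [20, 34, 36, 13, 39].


Initial: [20, 34, 36, 13, 39]
Step 1: min=13 at 3
  Swap: [13, 34, 36, 20, 39]

After 1 step: [13, 34, 36, 20, 39]


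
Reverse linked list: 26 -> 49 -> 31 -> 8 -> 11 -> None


Step 1: curr=26, set curr.next=prev(None) | reversed so far: 26
Step 2: curr=49, set curr.next=prev(26) | reversed so far: 49 -> 26
Step 3: curr=31, set curr.next=prev(49) | reversed so far: 31 -> 49 -> 26
Step 4: curr=8, set curr.next=prev(31) | reversed so far: 8 -> 31 -> 49 -> 26
Step 5: curr=11, set curr.next=prev(8) | reversed so far: 11 -> 8 -> 31 -> 49 -> 26

11 -> 8 -> 31 -> 49 -> 26 -> None


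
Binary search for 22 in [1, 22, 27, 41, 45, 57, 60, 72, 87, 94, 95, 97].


Step 1: lo=0, hi=11, mid=5, val=57
Step 2: lo=0, hi=4, mid=2, val=27
Step 3: lo=0, hi=1, mid=0, val=1
Step 4: lo=1, hi=1, mid=1, val=22

Found at index 1


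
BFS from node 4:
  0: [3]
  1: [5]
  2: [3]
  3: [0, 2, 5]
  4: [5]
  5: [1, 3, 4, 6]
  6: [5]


Visit 4, enqueue [5]
Visit 5, enqueue [1, 3, 6]
Visit 1, enqueue []
Visit 3, enqueue [0, 2]
Visit 6, enqueue []
Visit 0, enqueue []
Visit 2, enqueue []

BFS order: [4, 5, 1, 3, 6, 0, 2]


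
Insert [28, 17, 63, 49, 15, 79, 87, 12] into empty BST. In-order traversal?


Insert 28: root
Insert 17: L from 28
Insert 63: R from 28
Insert 49: R from 28 -> L from 63
Insert 15: L from 28 -> L from 17
Insert 79: R from 28 -> R from 63
Insert 87: R from 28 -> R from 63 -> R from 79
Insert 12: L from 28 -> L from 17 -> L from 15

In-order: [12, 15, 17, 28, 49, 63, 79, 87]


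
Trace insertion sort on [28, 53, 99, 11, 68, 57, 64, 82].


Initial: [28, 53, 99, 11, 68, 57, 64, 82]
Insert 53: [28, 53, 99, 11, 68, 57, 64, 82]
Insert 99: [28, 53, 99, 11, 68, 57, 64, 82]
Insert 11: [11, 28, 53, 99, 68, 57, 64, 82]
Insert 68: [11, 28, 53, 68, 99, 57, 64, 82]
Insert 57: [11, 28, 53, 57, 68, 99, 64, 82]
Insert 64: [11, 28, 53, 57, 64, 68, 99, 82]
Insert 82: [11, 28, 53, 57, 64, 68, 82, 99]

Sorted: [11, 28, 53, 57, 64, 68, 82, 99]


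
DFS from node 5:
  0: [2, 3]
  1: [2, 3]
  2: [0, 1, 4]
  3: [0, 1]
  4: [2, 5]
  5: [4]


Visit 5, push [4]
Visit 4, push [2]
Visit 2, push [1, 0]
Visit 0, push [3]
Visit 3, push [1]
Visit 1, push []

DFS order: [5, 4, 2, 0, 3, 1]


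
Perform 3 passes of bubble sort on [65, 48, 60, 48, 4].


Initial: [65, 48, 60, 48, 4]
Pass 1: [48, 60, 48, 4, 65] (4 swaps)
Pass 2: [48, 48, 4, 60, 65] (2 swaps)
Pass 3: [48, 4, 48, 60, 65] (1 swaps)

After 3 passes: [48, 4, 48, 60, 65]


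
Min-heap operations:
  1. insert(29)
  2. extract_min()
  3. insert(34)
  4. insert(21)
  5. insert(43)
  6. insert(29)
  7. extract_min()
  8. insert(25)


insert(29) -> [29]
extract_min()->29, []
insert(34) -> [34]
insert(21) -> [21, 34]
insert(43) -> [21, 34, 43]
insert(29) -> [21, 29, 43, 34]
extract_min()->21, [29, 34, 43]
insert(25) -> [25, 29, 43, 34]

Final heap: [25, 29, 43, 34]


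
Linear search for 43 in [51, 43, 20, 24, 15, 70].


i=0: 51!=43
i=1: 43==43 found!

Found at 1, 2 comps


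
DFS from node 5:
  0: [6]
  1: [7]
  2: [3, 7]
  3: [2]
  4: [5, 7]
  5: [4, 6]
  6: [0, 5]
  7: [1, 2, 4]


Visit 5, push [6, 4]
Visit 4, push [7]
Visit 7, push [2, 1]
Visit 1, push []
Visit 2, push [3]
Visit 3, push []
Visit 6, push [0]
Visit 0, push []

DFS order: [5, 4, 7, 1, 2, 3, 6, 0]


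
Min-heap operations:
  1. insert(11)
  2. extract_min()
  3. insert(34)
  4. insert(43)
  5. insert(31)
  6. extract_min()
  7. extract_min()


insert(11) -> [11]
extract_min()->11, []
insert(34) -> [34]
insert(43) -> [34, 43]
insert(31) -> [31, 43, 34]
extract_min()->31, [34, 43]
extract_min()->34, [43]

Final heap: [43]


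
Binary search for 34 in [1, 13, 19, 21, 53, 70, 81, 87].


Step 1: lo=0, hi=7, mid=3, val=21
Step 2: lo=4, hi=7, mid=5, val=70
Step 3: lo=4, hi=4, mid=4, val=53

Not found


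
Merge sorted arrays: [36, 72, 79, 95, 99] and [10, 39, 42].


Take 10 from B
Take 36 from A
Take 39 from B
Take 42 from B

Merged: [10, 36, 39, 42, 72, 79, 95, 99]


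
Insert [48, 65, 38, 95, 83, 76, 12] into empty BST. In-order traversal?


Insert 48: root
Insert 65: R from 48
Insert 38: L from 48
Insert 95: R from 48 -> R from 65
Insert 83: R from 48 -> R from 65 -> L from 95
Insert 76: R from 48 -> R from 65 -> L from 95 -> L from 83
Insert 12: L from 48 -> L from 38

In-order: [12, 38, 48, 65, 76, 83, 95]


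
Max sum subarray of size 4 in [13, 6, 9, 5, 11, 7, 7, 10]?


[0:4]: 33
[1:5]: 31
[2:6]: 32
[3:7]: 30
[4:8]: 35

Max: 35 at [4:8]


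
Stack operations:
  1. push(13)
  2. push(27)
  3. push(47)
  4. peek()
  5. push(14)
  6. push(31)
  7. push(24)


push(13) -> [13]
push(27) -> [13, 27]
push(47) -> [13, 27, 47]
peek()->47
push(14) -> [13, 27, 47, 14]
push(31) -> [13, 27, 47, 14, 31]
push(24) -> [13, 27, 47, 14, 31, 24]

Final stack: [13, 27, 47, 14, 31, 24]


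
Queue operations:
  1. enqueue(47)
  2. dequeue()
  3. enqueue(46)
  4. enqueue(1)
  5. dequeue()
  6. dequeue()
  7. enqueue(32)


enqueue(47) -> [47]
dequeue()->47, []
enqueue(46) -> [46]
enqueue(1) -> [46, 1]
dequeue()->46, [1]
dequeue()->1, []
enqueue(32) -> [32]

Final queue: [32]


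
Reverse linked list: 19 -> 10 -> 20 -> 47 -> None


Step 1: curr=19, set curr.next=prev(None) | reversed so far: 19
Step 2: curr=10, set curr.next=prev(19) | reversed so far: 10 -> 19
Step 3: curr=20, set curr.next=prev(10) | reversed so far: 20 -> 10 -> 19
Step 4: curr=47, set curr.next=prev(20) | reversed so far: 47 -> 20 -> 10 -> 19

47 -> 20 -> 10 -> 19 -> None


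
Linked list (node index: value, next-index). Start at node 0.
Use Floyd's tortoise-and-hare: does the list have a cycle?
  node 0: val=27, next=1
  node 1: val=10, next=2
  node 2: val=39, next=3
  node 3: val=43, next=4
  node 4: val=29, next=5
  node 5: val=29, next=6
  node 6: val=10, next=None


Floyd's tortoise (slow, +1) and hare (fast, +2):
  init: slow=0, fast=0
  step 1: slow=1, fast=2
  step 2: slow=2, fast=4
  step 3: slow=3, fast=6
  step 4: fast -> None, no cycle

Cycle: no


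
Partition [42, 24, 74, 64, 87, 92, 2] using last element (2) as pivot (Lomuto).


Pivot: 2
Place pivot at 0: [2, 24, 74, 64, 87, 92, 42]

Partitioned: [2, 24, 74, 64, 87, 92, 42]


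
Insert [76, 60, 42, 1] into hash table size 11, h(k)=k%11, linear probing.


Insert 76: h=10 -> slot 10
Insert 60: h=5 -> slot 5
Insert 42: h=9 -> slot 9
Insert 1: h=1 -> slot 1

Table: [None, 1, None, None, None, 60, None, None, None, 42, 76]


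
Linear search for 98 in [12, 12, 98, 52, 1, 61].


i=0: 12!=98
i=1: 12!=98
i=2: 98==98 found!

Found at 2, 3 comps


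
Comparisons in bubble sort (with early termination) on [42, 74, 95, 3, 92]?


Algorithm: bubble sort (with early termination)
Input: [42, 74, 95, 3, 92]
Sorted: [3, 42, 74, 92, 95]

10


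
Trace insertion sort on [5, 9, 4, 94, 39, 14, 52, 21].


Initial: [5, 9, 4, 94, 39, 14, 52, 21]
Insert 9: [5, 9, 4, 94, 39, 14, 52, 21]
Insert 4: [4, 5, 9, 94, 39, 14, 52, 21]
Insert 94: [4, 5, 9, 94, 39, 14, 52, 21]
Insert 39: [4, 5, 9, 39, 94, 14, 52, 21]
Insert 14: [4, 5, 9, 14, 39, 94, 52, 21]
Insert 52: [4, 5, 9, 14, 39, 52, 94, 21]
Insert 21: [4, 5, 9, 14, 21, 39, 52, 94]

Sorted: [4, 5, 9, 14, 21, 39, 52, 94]


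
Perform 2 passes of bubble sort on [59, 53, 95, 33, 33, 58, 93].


Initial: [59, 53, 95, 33, 33, 58, 93]
Pass 1: [53, 59, 33, 33, 58, 93, 95] (5 swaps)
Pass 2: [53, 33, 33, 58, 59, 93, 95] (3 swaps)

After 2 passes: [53, 33, 33, 58, 59, 93, 95]


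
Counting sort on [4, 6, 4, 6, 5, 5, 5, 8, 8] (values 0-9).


Input: [4, 6, 4, 6, 5, 5, 5, 8, 8]
Counts: [0, 0, 0, 0, 2, 3, 2, 0, 2, 0]

Sorted: [4, 4, 5, 5, 5, 6, 6, 8, 8]


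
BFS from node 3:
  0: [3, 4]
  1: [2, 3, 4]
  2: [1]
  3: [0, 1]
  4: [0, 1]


Visit 3, enqueue [0, 1]
Visit 0, enqueue [4]
Visit 1, enqueue [2]
Visit 4, enqueue []
Visit 2, enqueue []

BFS order: [3, 0, 1, 4, 2]


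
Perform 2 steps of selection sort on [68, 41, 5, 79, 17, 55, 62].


Initial: [68, 41, 5, 79, 17, 55, 62]
Step 1: min=5 at 2
  Swap: [5, 41, 68, 79, 17, 55, 62]
Step 2: min=17 at 4
  Swap: [5, 17, 68, 79, 41, 55, 62]

After 2 steps: [5, 17, 68, 79, 41, 55, 62]


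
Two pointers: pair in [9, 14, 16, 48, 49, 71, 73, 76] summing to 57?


lo=0(9)+hi=7(76)=85
lo=0(9)+hi=6(73)=82
lo=0(9)+hi=5(71)=80
lo=0(9)+hi=4(49)=58
lo=0(9)+hi=3(48)=57

Yes: 9+48=57


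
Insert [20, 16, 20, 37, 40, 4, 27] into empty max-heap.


Insert 20: [20]
Insert 16: [20, 16]
Insert 20: [20, 16, 20]
Insert 37: [37, 20, 20, 16]
Insert 40: [40, 37, 20, 16, 20]
Insert 4: [40, 37, 20, 16, 20, 4]
Insert 27: [40, 37, 27, 16, 20, 4, 20]

Final heap: [40, 37, 27, 16, 20, 4, 20]


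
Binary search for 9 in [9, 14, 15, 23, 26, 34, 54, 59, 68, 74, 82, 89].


Step 1: lo=0, hi=11, mid=5, val=34
Step 2: lo=0, hi=4, mid=2, val=15
Step 3: lo=0, hi=1, mid=0, val=9

Found at index 0


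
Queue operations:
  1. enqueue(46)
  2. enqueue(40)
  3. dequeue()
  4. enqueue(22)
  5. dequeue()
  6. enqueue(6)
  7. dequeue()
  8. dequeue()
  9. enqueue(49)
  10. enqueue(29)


enqueue(46) -> [46]
enqueue(40) -> [46, 40]
dequeue()->46, [40]
enqueue(22) -> [40, 22]
dequeue()->40, [22]
enqueue(6) -> [22, 6]
dequeue()->22, [6]
dequeue()->6, []
enqueue(49) -> [49]
enqueue(29) -> [49, 29]

Final queue: [49, 29]


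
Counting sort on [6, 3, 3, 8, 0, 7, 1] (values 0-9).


Input: [6, 3, 3, 8, 0, 7, 1]
Counts: [1, 1, 0, 2, 0, 0, 1, 1, 1, 0]

Sorted: [0, 1, 3, 3, 6, 7, 8]


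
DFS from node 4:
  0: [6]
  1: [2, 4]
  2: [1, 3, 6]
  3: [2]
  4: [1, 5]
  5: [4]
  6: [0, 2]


Visit 4, push [5, 1]
Visit 1, push [2]
Visit 2, push [6, 3]
Visit 3, push []
Visit 6, push [0]
Visit 0, push []
Visit 5, push []

DFS order: [4, 1, 2, 3, 6, 0, 5]


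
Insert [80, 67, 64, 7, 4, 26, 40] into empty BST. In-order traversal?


Insert 80: root
Insert 67: L from 80
Insert 64: L from 80 -> L from 67
Insert 7: L from 80 -> L from 67 -> L from 64
Insert 4: L from 80 -> L from 67 -> L from 64 -> L from 7
Insert 26: L from 80 -> L from 67 -> L from 64 -> R from 7
Insert 40: L from 80 -> L from 67 -> L from 64 -> R from 7 -> R from 26

In-order: [4, 7, 26, 40, 64, 67, 80]


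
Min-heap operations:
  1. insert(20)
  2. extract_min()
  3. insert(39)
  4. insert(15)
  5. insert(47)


insert(20) -> [20]
extract_min()->20, []
insert(39) -> [39]
insert(15) -> [15, 39]
insert(47) -> [15, 39, 47]

Final heap: [15, 39, 47]


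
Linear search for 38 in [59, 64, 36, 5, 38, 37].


i=0: 59!=38
i=1: 64!=38
i=2: 36!=38
i=3: 5!=38
i=4: 38==38 found!

Found at 4, 5 comps


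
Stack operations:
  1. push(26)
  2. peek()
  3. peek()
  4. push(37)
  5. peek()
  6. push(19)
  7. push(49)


push(26) -> [26]
peek()->26
peek()->26
push(37) -> [26, 37]
peek()->37
push(19) -> [26, 37, 19]
push(49) -> [26, 37, 19, 49]

Final stack: [26, 37, 19, 49]


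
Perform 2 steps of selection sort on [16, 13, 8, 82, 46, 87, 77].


Initial: [16, 13, 8, 82, 46, 87, 77]
Step 1: min=8 at 2
  Swap: [8, 13, 16, 82, 46, 87, 77]
Step 2: min=13 at 1
  Swap: [8, 13, 16, 82, 46, 87, 77]

After 2 steps: [8, 13, 16, 82, 46, 87, 77]


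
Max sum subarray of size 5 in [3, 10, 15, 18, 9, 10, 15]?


[0:5]: 55
[1:6]: 62
[2:7]: 67

Max: 67 at [2:7]
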